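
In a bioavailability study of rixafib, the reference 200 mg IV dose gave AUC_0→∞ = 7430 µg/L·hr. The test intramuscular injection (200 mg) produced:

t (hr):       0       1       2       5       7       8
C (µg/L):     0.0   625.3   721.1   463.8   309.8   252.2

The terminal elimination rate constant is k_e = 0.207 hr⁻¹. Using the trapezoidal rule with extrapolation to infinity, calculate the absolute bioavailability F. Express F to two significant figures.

F = 0.68

Trapezoidal AUC_0→8 (intramuscular injection):
  [0→1]: (0.0+625.3)/2 × 1 = 312.65
  [1→2]: (625.3+721.1)/2 × 1 = 673.2
  [2→5]: (721.1+463.8)/2 × 3 = 1777.35
  [5→7]: (463.8+309.8)/2 × 2 = 773.6
  [7→8]: (309.8+252.2)/2 × 1 = 281.0
  Sum = 3817.8 µg/L·hr
Tail: C_last/k_e = 252.2/0.207 = 1218.357
AUC_0→∞ (intramuscular injection) = 3817.8 + 1218.357 = 5036.157 µg/L·hr
F = (AUC_ev/D_ev)/(AUC_iv/D_iv) = (5036.157/200)/(7430/200) = 25.180785/37.15 = 0.6778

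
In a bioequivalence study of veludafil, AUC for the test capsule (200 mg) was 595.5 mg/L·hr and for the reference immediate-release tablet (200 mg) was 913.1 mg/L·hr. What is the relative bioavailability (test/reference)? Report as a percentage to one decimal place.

F_rel = (AUC_test/D_test) / (AUC_ref/D_ref)
      = (595.5/200) / (913.1/200)
      = 2.9775 / 4.5655 = 0.6522 = 65.22%

F_rel = 65.2%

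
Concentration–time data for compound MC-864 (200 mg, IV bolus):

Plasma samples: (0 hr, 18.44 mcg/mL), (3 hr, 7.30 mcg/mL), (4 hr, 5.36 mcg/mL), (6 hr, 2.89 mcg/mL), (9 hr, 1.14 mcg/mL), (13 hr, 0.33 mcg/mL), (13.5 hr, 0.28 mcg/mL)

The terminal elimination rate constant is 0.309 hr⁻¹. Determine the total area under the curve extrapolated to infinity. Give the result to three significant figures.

AUC = 63.2 mcg/mL·hr

Trapezoidal AUC_0→13.5:
  [0→3]: (18.44+7.30)/2 × 3 = 38.61
  [3→4]: (7.30+5.36)/2 × 1 = 6.33
  [4→6]: (5.36+2.89)/2 × 2 = 8.25
  [6→9]: (2.89+1.14)/2 × 3 = 6.045
  [9→13]: (1.14+0.33)/2 × 4 = 2.94
  [13→13.5]: (0.33+0.28)/2 × 0.5 = 0.1525
  Sum = 62.3275 mcg/mL·hr
Extrapolated tail: C_last / k_e = 0.28 / 0.309 = 0.906
AUC_0→∞ = 62.3275 + 0.906 = 63.2335 mcg/mL·hr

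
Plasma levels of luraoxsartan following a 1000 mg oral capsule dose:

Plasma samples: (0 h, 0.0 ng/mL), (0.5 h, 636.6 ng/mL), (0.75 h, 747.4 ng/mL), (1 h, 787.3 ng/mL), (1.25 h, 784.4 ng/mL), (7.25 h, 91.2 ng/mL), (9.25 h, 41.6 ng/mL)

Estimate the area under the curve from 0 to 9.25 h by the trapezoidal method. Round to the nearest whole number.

Trapezoidal AUC_0→9.25:
  [0→0.5]: (0.0+636.6)/2 × 0.5 = 159.15
  [0.5→0.75]: (636.6+747.4)/2 × 0.25 = 173.0
  [0.75→1]: (747.4+787.3)/2 × 0.25 = 191.8375
  [1→1.25]: (787.3+784.4)/2 × 0.25 = 196.4625
  [1.25→7.25]: (784.4+91.2)/2 × 6 = 2626.8
  [7.25→9.25]: (91.2+41.6)/2 × 2 = 132.8
  Sum = 3480.05 ng/mL·h

AUC = 3480 ng/mL·h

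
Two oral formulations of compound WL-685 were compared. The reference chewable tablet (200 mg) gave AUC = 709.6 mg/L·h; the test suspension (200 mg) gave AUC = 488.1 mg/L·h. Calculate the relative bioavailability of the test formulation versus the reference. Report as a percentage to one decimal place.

F_rel = 68.8%

F_rel = (AUC_test/D_test) / (AUC_ref/D_ref)
      = (488.1/200) / (709.6/200)
      = 2.4405 / 3.548 = 0.6879 = 68.79%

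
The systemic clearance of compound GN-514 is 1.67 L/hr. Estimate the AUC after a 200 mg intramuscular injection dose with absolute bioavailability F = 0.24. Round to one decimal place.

AUC_0→∞ = F × Dose / CL
        = 0.24 × 200 / 1.67 = 28.7425 mg/L·hr

AUC = 28.7 mg/L·hr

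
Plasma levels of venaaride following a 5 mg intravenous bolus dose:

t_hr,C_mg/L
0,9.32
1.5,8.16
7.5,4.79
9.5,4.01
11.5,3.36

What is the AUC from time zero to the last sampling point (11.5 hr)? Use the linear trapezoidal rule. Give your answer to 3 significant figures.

AUC = 68.1 mg/L·hr

Trapezoidal AUC_0→11.5:
  [0→1.5]: (9.32+8.16)/2 × 1.5 = 13.11
  [1.5→7.5]: (8.16+4.79)/2 × 6 = 38.85
  [7.5→9.5]: (4.79+4.01)/2 × 2 = 8.8
  [9.5→11.5]: (4.01+3.36)/2 × 2 = 7.37
  Sum = 68.13 mg/L·hr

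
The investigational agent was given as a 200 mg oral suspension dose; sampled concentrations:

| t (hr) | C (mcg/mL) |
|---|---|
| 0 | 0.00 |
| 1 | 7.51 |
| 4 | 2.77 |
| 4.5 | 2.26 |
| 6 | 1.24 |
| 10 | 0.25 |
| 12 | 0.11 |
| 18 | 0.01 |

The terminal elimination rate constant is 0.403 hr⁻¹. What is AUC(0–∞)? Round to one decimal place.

AUC = 26.8 mcg/mL·hr

Trapezoidal AUC_0→18:
  [0→1]: (0.00+7.51)/2 × 1 = 3.755
  [1→4]: (7.51+2.77)/2 × 3 = 15.42
  [4→4.5]: (2.77+2.26)/2 × 0.5 = 1.2575
  [4.5→6]: (2.26+1.24)/2 × 1.5 = 2.625
  [6→10]: (1.24+0.25)/2 × 4 = 2.98
  [10→12]: (0.25+0.11)/2 × 2 = 0.36
  [12→18]: (0.11+0.01)/2 × 6 = 0.36
  Sum = 26.7575 mcg/mL·hr
Extrapolated tail: C_last / k_e = 0.01 / 0.403 = 0.025
AUC_0→∞ = 26.7575 + 0.025 = 26.7825 mcg/mL·hr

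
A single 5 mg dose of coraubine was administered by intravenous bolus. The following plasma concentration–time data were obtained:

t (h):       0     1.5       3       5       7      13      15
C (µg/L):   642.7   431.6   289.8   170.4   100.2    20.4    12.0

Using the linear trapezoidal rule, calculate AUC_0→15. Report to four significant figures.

AUC = 2472 µg/L·h

Trapezoidal AUC_0→15:
  [0→1.5]: (642.7+431.6)/2 × 1.5 = 805.725
  [1.5→3]: (431.6+289.8)/2 × 1.5 = 541.05
  [3→5]: (289.8+170.4)/2 × 2 = 460.2
  [5→7]: (170.4+100.2)/2 × 2 = 270.6
  [7→13]: (100.2+20.4)/2 × 6 = 361.8
  [13→15]: (20.4+12.0)/2 × 2 = 32.4
  Sum = 2471.775 µg/L·h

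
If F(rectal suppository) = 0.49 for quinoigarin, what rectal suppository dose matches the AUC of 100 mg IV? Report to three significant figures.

For equal systemic exposure: F × D_ev = D_iv
D_ev = D_iv / F = 100 / 0.49 = 204.082 mg

D_rectal = 204 mg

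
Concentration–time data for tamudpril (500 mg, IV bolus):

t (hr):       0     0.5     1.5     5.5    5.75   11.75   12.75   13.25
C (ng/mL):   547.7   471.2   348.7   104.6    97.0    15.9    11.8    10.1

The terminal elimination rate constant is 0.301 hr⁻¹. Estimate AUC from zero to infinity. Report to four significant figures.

Trapezoidal AUC_0→13.25:
  [0→0.5]: (547.7+471.2)/2 × 0.5 = 254.725
  [0.5→1.5]: (471.2+348.7)/2 × 1 = 409.95
  [1.5→5.5]: (348.7+104.6)/2 × 4 = 906.6
  [5.5→5.75]: (104.6+97.0)/2 × 0.25 = 25.2
  [5.75→11.75]: (97.0+15.9)/2 × 6 = 338.7
  [11.75→12.75]: (15.9+11.8)/2 × 1 = 13.85
  [12.75→13.25]: (11.8+10.1)/2 × 0.5 = 5.475
  Sum = 1954.5 ng/mL·hr
Extrapolated tail: C_last / k_e = 10.1 / 0.301 = 33.555
AUC_0→∞ = 1954.5 + 33.555 = 1988.055 ng/mL·hr

AUC = 1988 ng/mL·hr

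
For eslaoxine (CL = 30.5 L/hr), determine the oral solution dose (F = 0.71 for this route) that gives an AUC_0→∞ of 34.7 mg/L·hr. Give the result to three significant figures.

Dose = 1490 mg

Dose = CL × AUC_0→∞ / F
     = 30.5 × 34.7 / 0.71 = 1490.63 mg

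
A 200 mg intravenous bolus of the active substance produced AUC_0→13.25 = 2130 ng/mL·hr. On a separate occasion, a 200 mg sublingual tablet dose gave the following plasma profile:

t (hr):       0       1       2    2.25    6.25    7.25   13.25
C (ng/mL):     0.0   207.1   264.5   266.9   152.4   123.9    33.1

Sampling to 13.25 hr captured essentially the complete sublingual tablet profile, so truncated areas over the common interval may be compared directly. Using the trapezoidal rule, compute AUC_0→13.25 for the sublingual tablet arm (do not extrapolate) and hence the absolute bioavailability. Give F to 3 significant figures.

Trapezoidal AUC_0→13.25 (sublingual tablet):
  [0→1]: (0.0+207.1)/2 × 1 = 103.55
  [1→2]: (207.1+264.5)/2 × 1 = 235.8
  [2→2.25]: (264.5+266.9)/2 × 0.25 = 66.425
  [2.25→6.25]: (266.9+152.4)/2 × 4 = 838.6
  [6.25→7.25]: (152.4+123.9)/2 × 1 = 138.15
  [7.25→13.25]: (123.9+33.1)/2 × 6 = 471.0
  Sum = 1853.525 ng/mL·hr
F = (AUC_ev/D_ev)/(AUC_iv/D_iv) = (1853.525/200)/(2130/200) = 9.267625/10.65 = 0.8702

F = 0.870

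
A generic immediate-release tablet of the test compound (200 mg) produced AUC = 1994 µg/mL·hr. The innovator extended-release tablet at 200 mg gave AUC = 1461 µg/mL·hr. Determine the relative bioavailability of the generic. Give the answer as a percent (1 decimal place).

F_rel = (AUC_test/D_test) / (AUC_ref/D_ref)
      = (1994/200) / (1461/200)
      = 9.97 / 7.305 = 1.3648 = 136.48%

F_rel = 136.5%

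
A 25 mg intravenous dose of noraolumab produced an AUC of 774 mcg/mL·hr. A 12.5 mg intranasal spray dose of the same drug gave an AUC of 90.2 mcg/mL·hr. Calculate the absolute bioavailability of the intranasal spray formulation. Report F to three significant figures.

F = 0.233

F = (AUC_ev / D_ev) / (AUC_iv / D_iv)
  = (90.2/12.5) / (774/25)
  = 7.216 / 30.96 = 0.2331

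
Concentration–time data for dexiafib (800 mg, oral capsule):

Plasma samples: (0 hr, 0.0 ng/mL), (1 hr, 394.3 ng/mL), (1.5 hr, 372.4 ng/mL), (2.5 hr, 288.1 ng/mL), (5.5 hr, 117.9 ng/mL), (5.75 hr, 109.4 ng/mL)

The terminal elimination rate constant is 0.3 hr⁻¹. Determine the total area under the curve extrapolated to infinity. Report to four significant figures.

Trapezoidal AUC_0→5.75:
  [0→1]: (0.0+394.3)/2 × 1 = 197.15
  [1→1.5]: (394.3+372.4)/2 × 0.5 = 191.675
  [1.5→2.5]: (372.4+288.1)/2 × 1 = 330.25
  [2.5→5.5]: (288.1+117.9)/2 × 3 = 609.0
  [5.5→5.75]: (117.9+109.4)/2 × 0.25 = 28.4125
  Sum = 1356.4875 ng/mL·hr
Extrapolated tail: C_last / k_e = 109.4 / 0.3 = 364.667
AUC_0→∞ = 1356.4875 + 364.667 = 1721.1545 ng/mL·hr

AUC = 1721 ng/mL·hr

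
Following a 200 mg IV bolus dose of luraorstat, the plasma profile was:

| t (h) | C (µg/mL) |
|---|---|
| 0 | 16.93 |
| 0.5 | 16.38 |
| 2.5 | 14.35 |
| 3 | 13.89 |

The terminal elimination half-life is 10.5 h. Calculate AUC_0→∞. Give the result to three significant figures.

Trapezoidal AUC_0→3:
  [0→0.5]: (16.93+16.38)/2 × 0.5 = 8.3275
  [0.5→2.5]: (16.38+14.35)/2 × 2 = 30.73
  [2.5→3]: (14.35+13.89)/2 × 0.5 = 7.06
  Sum = 46.1175 µg/mL·h
k_e = ln2 / t½ = 0.693147 / 10.5 = 0.0660 h^-1
Extrapolated tail: C_last / k_e = 13.89 / 0.066 = 210.455
AUC_0→∞ = 46.1175 + 210.455 = 256.5725 µg/mL·h

AUC = 257 µg/mL·h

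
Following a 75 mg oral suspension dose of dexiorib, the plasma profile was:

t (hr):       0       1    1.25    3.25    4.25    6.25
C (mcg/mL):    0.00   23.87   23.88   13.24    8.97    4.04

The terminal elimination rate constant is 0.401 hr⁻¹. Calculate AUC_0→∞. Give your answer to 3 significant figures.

Trapezoidal AUC_0→6.25:
  [0→1]: (0.00+23.87)/2 × 1 = 11.935
  [1→1.25]: (23.87+23.88)/2 × 0.25 = 5.96875
  [1.25→3.25]: (23.88+13.24)/2 × 2 = 37.12
  [3.25→4.25]: (13.24+8.97)/2 × 1 = 11.105
  [4.25→6.25]: (8.97+4.04)/2 × 2 = 13.01
  Sum = 79.13875 mcg/mL·hr
Extrapolated tail: C_last / k_e = 4.04 / 0.401 = 10.075
AUC_0→∞ = 79.13875 + 10.075 = 89.21375 mcg/mL·hr

AUC = 89.2 mcg/mL·hr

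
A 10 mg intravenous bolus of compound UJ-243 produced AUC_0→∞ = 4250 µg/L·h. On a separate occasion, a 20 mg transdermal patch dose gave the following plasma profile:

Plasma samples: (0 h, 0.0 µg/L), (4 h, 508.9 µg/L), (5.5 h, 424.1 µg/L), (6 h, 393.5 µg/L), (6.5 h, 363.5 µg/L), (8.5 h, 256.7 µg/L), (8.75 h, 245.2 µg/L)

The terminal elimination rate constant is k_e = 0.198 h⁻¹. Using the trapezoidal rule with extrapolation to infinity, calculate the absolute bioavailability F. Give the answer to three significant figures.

Trapezoidal AUC_0→8.75 (transdermal patch):
  [0→4]: (0.0+508.9)/2 × 4 = 1017.8
  [4→5.5]: (508.9+424.1)/2 × 1.5 = 699.75
  [5.5→6]: (424.1+393.5)/2 × 0.5 = 204.4
  [6→6.5]: (393.5+363.5)/2 × 0.5 = 189.25
  [6.5→8.5]: (363.5+256.7)/2 × 2 = 620.2
  [8.5→8.75]: (256.7+245.2)/2 × 0.25 = 62.7375
  Sum = 2794.1375 µg/L·h
Tail: C_last/k_e = 245.2/0.198 = 1238.384
AUC_0→∞ (transdermal patch) = 2794.1375 + 1238.384 = 4032.5215 µg/L·h
F = (AUC_ev/D_ev)/(AUC_iv/D_iv) = (4032.5215/20)/(4250/10) = 201.626/425 = 0.4744

F = 0.474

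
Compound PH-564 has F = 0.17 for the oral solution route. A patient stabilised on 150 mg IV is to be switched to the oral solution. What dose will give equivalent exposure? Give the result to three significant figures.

For equal systemic exposure: F × D_ev = D_iv
D_ev = D_iv / F = 150 / 0.17 = 882.353 mg

D_oral = 882 mg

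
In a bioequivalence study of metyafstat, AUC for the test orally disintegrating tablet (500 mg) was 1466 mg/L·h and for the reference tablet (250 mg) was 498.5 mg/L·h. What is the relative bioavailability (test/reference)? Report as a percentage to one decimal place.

F_rel = (AUC_test/D_test) / (AUC_ref/D_ref)
      = (1466/500) / (498.5/250)
      = 2.932 / 1.994 = 1.4704 = 147.04%

F_rel = 147.0%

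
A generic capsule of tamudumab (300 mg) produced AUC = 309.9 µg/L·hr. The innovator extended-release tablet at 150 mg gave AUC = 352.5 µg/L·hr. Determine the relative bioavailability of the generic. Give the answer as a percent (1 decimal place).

F_rel = (AUC_test/D_test) / (AUC_ref/D_ref)
      = (309.9/300) / (352.5/150)
      = 1.033 / 2.35 = 0.4396 = 43.96%

F_rel = 44.0%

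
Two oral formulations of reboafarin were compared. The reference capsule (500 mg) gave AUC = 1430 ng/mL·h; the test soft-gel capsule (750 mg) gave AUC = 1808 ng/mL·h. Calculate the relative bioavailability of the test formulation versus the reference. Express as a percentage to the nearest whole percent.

F_rel = 84%

F_rel = (AUC_test/D_test) / (AUC_ref/D_ref)
      = (1808/750) / (1430/500)
      = 2.41067 / 2.86 = 0.8429 = 84.29%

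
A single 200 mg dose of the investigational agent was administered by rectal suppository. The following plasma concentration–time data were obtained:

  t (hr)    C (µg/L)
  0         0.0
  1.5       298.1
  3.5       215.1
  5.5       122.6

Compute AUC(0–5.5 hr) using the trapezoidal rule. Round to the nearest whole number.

Trapezoidal AUC_0→5.5:
  [0→1.5]: (0.0+298.1)/2 × 1.5 = 223.575
  [1.5→3.5]: (298.1+215.1)/2 × 2 = 513.2
  [3.5→5.5]: (215.1+122.6)/2 × 2 = 337.7
  Sum = 1074.475 µg/L·hr

AUC = 1074 µg/L·hr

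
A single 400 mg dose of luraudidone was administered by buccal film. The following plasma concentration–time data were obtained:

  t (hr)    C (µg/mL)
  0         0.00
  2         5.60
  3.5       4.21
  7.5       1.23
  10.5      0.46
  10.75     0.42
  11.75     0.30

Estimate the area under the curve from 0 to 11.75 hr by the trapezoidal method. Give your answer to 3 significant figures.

Trapezoidal AUC_0→11.75:
  [0→2]: (0.00+5.60)/2 × 2 = 5.6
  [2→3.5]: (5.60+4.21)/2 × 1.5 = 7.3575
  [3.5→7.5]: (4.21+1.23)/2 × 4 = 10.88
  [7.5→10.5]: (1.23+0.46)/2 × 3 = 2.535
  [10.5→10.75]: (0.46+0.42)/2 × 0.25 = 0.11
  [10.75→11.75]: (0.42+0.30)/2 × 1 = 0.36
  Sum = 26.8425 µg/mL·hr

AUC = 26.8 µg/mL·hr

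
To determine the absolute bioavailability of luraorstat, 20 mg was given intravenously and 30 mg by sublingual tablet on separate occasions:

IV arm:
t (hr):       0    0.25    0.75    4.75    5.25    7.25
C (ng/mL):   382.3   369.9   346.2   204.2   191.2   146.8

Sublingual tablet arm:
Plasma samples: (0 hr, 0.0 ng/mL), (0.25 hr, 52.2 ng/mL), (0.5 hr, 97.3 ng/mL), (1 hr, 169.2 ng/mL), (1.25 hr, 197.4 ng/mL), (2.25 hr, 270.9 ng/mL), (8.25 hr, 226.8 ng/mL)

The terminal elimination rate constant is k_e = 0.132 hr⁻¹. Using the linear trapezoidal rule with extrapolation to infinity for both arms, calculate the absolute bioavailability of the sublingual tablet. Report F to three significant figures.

F = 0.817

Trapezoidal AUC_0→7.25 (IV):
  [0→0.25]: (382.3+369.9)/2 × 0.25 = 94.025
  [0.25→0.75]: (369.9+346.2)/2 × 0.5 = 179.025
  [0.75→4.75]: (346.2+204.2)/2 × 4 = 1100.8
  [4.75→5.25]: (204.2+191.2)/2 × 0.5 = 98.85
  [5.25→7.25]: (191.2+146.8)/2 × 2 = 338.0
  Sum = 1810.7 ng/mL·hr
IV tail: 146.8/0.132 = 1112.121; AUC_iv,0→∞ = 1810.7 + 1112.121 = 2922.821 ng/mL·hr
Trapezoidal AUC_0→8.25 (sublingual tablet):
  [0→0.25]: (0.0+52.2)/2 × 0.25 = 6.525
  [0.25→0.5]: (52.2+97.3)/2 × 0.25 = 18.6875
  [0.5→1]: (97.3+169.2)/2 × 0.5 = 66.625
  [1→1.25]: (169.2+197.4)/2 × 0.25 = 45.825
  [1.25→2.25]: (197.4+270.9)/2 × 1 = 234.15
  [2.25→8.25]: (270.9+226.8)/2 × 6 = 1493.1
  Sum = 1864.9125 ng/mL·hr
sublingual tablet tail: 226.8/0.132 = 1718.182; AUC_ev,0→∞ = 1864.9125 + 1718.182 = 3583.0945 ng/mL·hr
F = (AUC_ev/D_ev)/(AUC_iv/D_iv) = (3583.0945/30)/(2922.821/20) = 119.436/146.14105 = 0.8173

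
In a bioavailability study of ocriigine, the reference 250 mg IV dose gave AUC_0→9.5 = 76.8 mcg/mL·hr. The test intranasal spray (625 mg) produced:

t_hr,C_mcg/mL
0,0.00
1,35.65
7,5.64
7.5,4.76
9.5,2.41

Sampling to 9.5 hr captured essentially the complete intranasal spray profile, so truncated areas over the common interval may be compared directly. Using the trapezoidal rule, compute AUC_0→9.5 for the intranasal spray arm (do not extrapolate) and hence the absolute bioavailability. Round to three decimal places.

F = 0.789

Trapezoidal AUC_0→9.5 (intranasal spray):
  [0→1]: (0.00+35.65)/2 × 1 = 17.825
  [1→7]: (35.65+5.64)/2 × 6 = 123.87
  [7→7.5]: (5.64+4.76)/2 × 0.5 = 2.6
  [7.5→9.5]: (4.76+2.41)/2 × 2 = 7.17
  Sum = 151.465 mcg/mL·hr
F = (AUC_ev/D_ev)/(AUC_iv/D_iv) = (151.465/625)/(76.8/250) = 0.242344/0.3072 = 0.7889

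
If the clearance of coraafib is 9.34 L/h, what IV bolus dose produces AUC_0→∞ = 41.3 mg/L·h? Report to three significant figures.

Dose = 386 mg

Dose_iv = CL × AUC_0→∞
     = 9.34 × 41.3 = 385.742 mg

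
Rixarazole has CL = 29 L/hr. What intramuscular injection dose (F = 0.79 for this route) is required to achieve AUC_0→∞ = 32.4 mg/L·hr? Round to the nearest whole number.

Dose = CL × AUC_0→∞ / F
     = 29 × 32.4 / 0.79 = 1189.37 mg

Dose = 1189 mg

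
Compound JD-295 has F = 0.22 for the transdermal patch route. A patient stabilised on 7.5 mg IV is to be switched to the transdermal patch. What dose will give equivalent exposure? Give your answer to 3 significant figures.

For equal systemic exposure: F × D_ev = D_iv
D_ev = D_iv / F = 7.5 / 0.22 = 34.0909 mg

D_transdermal = 34.1 mg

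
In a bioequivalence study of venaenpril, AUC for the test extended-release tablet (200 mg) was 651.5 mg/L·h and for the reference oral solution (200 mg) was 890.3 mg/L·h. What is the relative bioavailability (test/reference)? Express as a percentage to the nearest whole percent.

F_rel = 73%

F_rel = (AUC_test/D_test) / (AUC_ref/D_ref)
      = (651.5/200) / (890.3/200)
      = 3.2575 / 4.4515 = 0.7318 = 73.18%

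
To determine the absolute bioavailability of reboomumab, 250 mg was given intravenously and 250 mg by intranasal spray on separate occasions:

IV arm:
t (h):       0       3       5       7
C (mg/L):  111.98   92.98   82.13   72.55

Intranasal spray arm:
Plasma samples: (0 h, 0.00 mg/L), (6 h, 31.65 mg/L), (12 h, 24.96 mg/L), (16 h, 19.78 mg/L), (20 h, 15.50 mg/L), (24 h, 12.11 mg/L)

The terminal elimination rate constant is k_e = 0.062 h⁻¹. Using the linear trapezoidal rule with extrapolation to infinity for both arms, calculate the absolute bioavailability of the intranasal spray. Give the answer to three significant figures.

F = 0.374

Trapezoidal AUC_0→7 (IV):
  [0→3]: (111.98+92.98)/2 × 3 = 307.44
  [3→5]: (92.98+82.13)/2 × 2 = 175.11
  [5→7]: (82.13+72.55)/2 × 2 = 154.68
  Sum = 637.23 mg/L·h
IV tail: 72.55/0.062 = 1170.161; AUC_iv,0→∞ = 637.23 + 1170.161 = 1807.391 mg/L·h
Trapezoidal AUC_0→24 (intranasal spray):
  [0→6]: (0.00+31.65)/2 × 6 = 94.95
  [6→12]: (31.65+24.96)/2 × 6 = 169.83
  [12→16]: (24.96+19.78)/2 × 4 = 89.48
  [16→20]: (19.78+15.50)/2 × 4 = 70.56
  [20→24]: (15.50+12.11)/2 × 4 = 55.22
  Sum = 480.04 mg/L·h
intranasal spray tail: 12.11/0.062 = 195.323; AUC_ev,0→∞ = 480.04 + 195.323 = 675.363 mg/L·h
F = (AUC_ev/D_ev)/(AUC_iv/D_iv) = (675.363/250)/(1807.391/250) = 2.701452/7.229564 = 0.3737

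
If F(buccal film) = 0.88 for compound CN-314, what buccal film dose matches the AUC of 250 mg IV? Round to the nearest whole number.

For equal systemic exposure: F × D_ev = D_iv
D_ev = D_iv / F = 250 / 0.88 = 284.091 mg

D_buccal = 284 mg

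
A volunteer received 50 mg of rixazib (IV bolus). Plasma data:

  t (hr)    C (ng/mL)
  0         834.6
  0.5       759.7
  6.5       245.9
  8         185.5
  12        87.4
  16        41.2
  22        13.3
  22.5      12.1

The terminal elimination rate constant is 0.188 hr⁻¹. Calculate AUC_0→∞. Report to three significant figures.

AUC = 4780 ng/mL·hr

Trapezoidal AUC_0→22.5:
  [0→0.5]: (834.6+759.7)/2 × 0.5 = 398.575
  [0.5→6.5]: (759.7+245.9)/2 × 6 = 3016.8
  [6.5→8]: (245.9+185.5)/2 × 1.5 = 323.55
  [8→12]: (185.5+87.4)/2 × 4 = 545.8
  [12→16]: (87.4+41.2)/2 × 4 = 257.2
  [16→22]: (41.2+13.3)/2 × 6 = 163.5
  [22→22.5]: (13.3+12.1)/2 × 0.5 = 6.35
  Sum = 4711.775 ng/mL·hr
Extrapolated tail: C_last / k_e = 12.1 / 0.188 = 64.362
AUC_0→∞ = 4711.775 + 64.362 = 4776.137 ng/mL·hr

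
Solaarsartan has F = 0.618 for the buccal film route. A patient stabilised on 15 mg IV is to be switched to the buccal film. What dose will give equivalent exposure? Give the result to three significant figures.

D_buccal = 24.3 mg

For equal systemic exposure: F × D_ev = D_iv
D_ev = D_iv / F = 15 / 0.618 = 24.2718 mg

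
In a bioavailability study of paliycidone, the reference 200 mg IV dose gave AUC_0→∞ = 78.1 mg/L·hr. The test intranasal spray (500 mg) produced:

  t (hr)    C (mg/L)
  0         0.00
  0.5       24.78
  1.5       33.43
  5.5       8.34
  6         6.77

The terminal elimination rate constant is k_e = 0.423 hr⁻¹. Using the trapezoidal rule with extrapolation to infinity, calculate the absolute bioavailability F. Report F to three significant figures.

F = 0.710

Trapezoidal AUC_0→6 (intranasal spray):
  [0→0.5]: (0.00+24.78)/2 × 0.5 = 6.195
  [0.5→1.5]: (24.78+33.43)/2 × 1 = 29.105
  [1.5→5.5]: (33.43+8.34)/2 × 4 = 83.54
  [5.5→6]: (8.34+6.77)/2 × 0.5 = 3.7775
  Sum = 122.6175 mg/L·hr
Tail: C_last/k_e = 6.77/0.423 = 16.005
AUC_0→∞ (intranasal spray) = 122.6175 + 16.005 = 138.6225 mg/L·hr
F = (AUC_ev/D_ev)/(AUC_iv/D_iv) = (138.6225/500)/(78.1/200) = 0.277245/0.3905 = 0.7100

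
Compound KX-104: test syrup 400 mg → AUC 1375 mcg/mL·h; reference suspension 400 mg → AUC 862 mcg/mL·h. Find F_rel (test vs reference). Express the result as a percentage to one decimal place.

F_rel = (AUC_test/D_test) / (AUC_ref/D_ref)
      = (1375/400) / (862/400)
      = 3.4375 / 2.155 = 1.5951 = 159.51%

F_rel = 159.5%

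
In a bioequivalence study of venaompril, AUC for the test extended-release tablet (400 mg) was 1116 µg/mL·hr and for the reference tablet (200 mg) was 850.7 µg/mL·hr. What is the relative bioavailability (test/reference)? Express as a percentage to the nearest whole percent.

F_rel = (AUC_test/D_test) / (AUC_ref/D_ref)
      = (1116/400) / (850.7/200)
      = 2.79 / 4.2535 = 0.6559 = 65.59%

F_rel = 66%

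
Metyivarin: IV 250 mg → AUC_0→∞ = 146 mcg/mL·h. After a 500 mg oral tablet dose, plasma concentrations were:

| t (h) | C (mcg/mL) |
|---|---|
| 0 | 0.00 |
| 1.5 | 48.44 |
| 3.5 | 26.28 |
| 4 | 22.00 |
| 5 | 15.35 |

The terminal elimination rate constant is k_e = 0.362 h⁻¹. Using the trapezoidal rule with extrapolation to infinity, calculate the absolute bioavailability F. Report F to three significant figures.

Trapezoidal AUC_0→5 (oral tablet):
  [0→1.5]: (0.00+48.44)/2 × 1.5 = 36.33
  [1.5→3.5]: (48.44+26.28)/2 × 2 = 74.72
  [3.5→4]: (26.28+22.00)/2 × 0.5 = 12.07
  [4→5]: (22.00+15.35)/2 × 1 = 18.675
  Sum = 141.795 mcg/mL·h
Tail: C_last/k_e = 15.35/0.362 = 42.403
AUC_0→∞ (oral tablet) = 141.795 + 42.403 = 184.198 mcg/mL·h
F = (AUC_ev/D_ev)/(AUC_iv/D_iv) = (184.198/500)/(146/250) = 0.368396/0.584 = 0.6308

F = 0.631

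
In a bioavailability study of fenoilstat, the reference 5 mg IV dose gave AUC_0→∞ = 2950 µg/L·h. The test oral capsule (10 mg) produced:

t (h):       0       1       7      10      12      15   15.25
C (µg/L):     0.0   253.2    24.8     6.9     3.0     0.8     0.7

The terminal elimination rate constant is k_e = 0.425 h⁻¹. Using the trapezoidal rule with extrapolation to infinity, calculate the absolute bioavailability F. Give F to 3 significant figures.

F = 0.174

Trapezoidal AUC_0→15.25 (oral capsule):
  [0→1]: (0.0+253.2)/2 × 1 = 126.6
  [1→7]: (253.2+24.8)/2 × 6 = 834.0
  [7→10]: (24.8+6.9)/2 × 3 = 47.55
  [10→12]: (6.9+3.0)/2 × 2 = 9.9
  [12→15]: (3.0+0.8)/2 × 3 = 5.7
  [15→15.25]: (0.8+0.7)/2 × 0.25 = 0.1875
  Sum = 1023.9375 µg/L·h
Tail: C_last/k_e = 0.7/0.425 = 1.647
AUC_0→∞ (oral capsule) = 1023.9375 + 1.647 = 1025.5845 µg/L·h
F = (AUC_ev/D_ev)/(AUC_iv/D_iv) = (1025.5845/10)/(2950/5) = 102.55845/590 = 0.1738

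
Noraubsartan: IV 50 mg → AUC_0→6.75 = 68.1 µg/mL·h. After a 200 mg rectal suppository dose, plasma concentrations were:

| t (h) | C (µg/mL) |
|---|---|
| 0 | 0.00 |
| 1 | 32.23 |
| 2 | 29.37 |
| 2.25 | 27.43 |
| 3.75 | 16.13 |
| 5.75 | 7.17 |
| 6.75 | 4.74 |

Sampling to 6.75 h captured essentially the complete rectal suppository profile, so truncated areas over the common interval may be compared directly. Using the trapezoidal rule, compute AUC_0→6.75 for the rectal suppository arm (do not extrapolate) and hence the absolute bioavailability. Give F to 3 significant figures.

F = 0.426

Trapezoidal AUC_0→6.75 (rectal suppository):
  [0→1]: (0.00+32.23)/2 × 1 = 16.115
  [1→2]: (32.23+29.37)/2 × 1 = 30.8
  [2→2.25]: (29.37+27.43)/2 × 0.25 = 7.1
  [2.25→3.75]: (27.43+16.13)/2 × 1.5 = 32.67
  [3.75→5.75]: (16.13+7.17)/2 × 2 = 23.3
  [5.75→6.75]: (7.17+4.74)/2 × 1 = 5.955
  Sum = 115.94 µg/mL·h
F = (AUC_ev/D_ev)/(AUC_iv/D_iv) = (115.94/200)/(68.1/50) = 0.5797/1.362 = 0.4256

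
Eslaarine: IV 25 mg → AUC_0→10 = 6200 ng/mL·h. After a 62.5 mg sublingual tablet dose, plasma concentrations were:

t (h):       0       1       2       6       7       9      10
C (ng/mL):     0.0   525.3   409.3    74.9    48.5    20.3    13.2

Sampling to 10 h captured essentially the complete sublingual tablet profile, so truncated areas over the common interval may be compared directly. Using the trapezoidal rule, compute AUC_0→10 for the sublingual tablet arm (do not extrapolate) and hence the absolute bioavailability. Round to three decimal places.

Trapezoidal AUC_0→10 (sublingual tablet):
  [0→1]: (0.0+525.3)/2 × 1 = 262.65
  [1→2]: (525.3+409.3)/2 × 1 = 467.3
  [2→6]: (409.3+74.9)/2 × 4 = 968.4
  [6→7]: (74.9+48.5)/2 × 1 = 61.7
  [7→9]: (48.5+20.3)/2 × 2 = 68.8
  [9→10]: (20.3+13.2)/2 × 1 = 16.75
  Sum = 1845.6 ng/mL·h
F = (AUC_ev/D_ev)/(AUC_iv/D_iv) = (1845.6/62.5)/(6200/25) = 29.5296/248 = 0.1191

F = 0.119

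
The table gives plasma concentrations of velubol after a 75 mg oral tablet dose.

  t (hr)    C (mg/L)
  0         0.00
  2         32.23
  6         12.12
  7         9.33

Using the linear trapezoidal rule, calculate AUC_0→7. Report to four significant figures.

AUC = 131.7 mg/L·hr

Trapezoidal AUC_0→7:
  [0→2]: (0.00+32.23)/2 × 2 = 32.23
  [2→6]: (32.23+12.12)/2 × 4 = 88.7
  [6→7]: (12.12+9.33)/2 × 1 = 10.725
  Sum = 131.655 mg/L·hr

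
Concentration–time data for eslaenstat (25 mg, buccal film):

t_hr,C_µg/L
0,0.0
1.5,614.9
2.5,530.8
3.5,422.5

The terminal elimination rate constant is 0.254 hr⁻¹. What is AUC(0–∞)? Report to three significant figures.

Trapezoidal AUC_0→3.5:
  [0→1.5]: (0.0+614.9)/2 × 1.5 = 461.175
  [1.5→2.5]: (614.9+530.8)/2 × 1 = 572.85
  [2.5→3.5]: (530.8+422.5)/2 × 1 = 476.65
  Sum = 1510.675 µg/L·hr
Extrapolated tail: C_last / k_e = 422.5 / 0.254 = 1663.386
AUC_0→∞ = 1510.675 + 1663.386 = 3174.061 µg/L·hr

AUC = 3170 µg/L·hr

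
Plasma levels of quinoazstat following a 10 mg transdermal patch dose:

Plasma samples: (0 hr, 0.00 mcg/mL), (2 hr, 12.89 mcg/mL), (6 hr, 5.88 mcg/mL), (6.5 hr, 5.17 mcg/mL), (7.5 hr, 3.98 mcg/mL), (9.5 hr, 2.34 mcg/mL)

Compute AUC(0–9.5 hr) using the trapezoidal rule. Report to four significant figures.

AUC = 64.09 mcg/mL·hr

Trapezoidal AUC_0→9.5:
  [0→2]: (0.00+12.89)/2 × 2 = 12.89
  [2→6]: (12.89+5.88)/2 × 4 = 37.54
  [6→6.5]: (5.88+5.17)/2 × 0.5 = 2.7625
  [6.5→7.5]: (5.17+3.98)/2 × 1 = 4.575
  [7.5→9.5]: (3.98+2.34)/2 × 2 = 6.32
  Sum = 64.0875 mcg/mL·hr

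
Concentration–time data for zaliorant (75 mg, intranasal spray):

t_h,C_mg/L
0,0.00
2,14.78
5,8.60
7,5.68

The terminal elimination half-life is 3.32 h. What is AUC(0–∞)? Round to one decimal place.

AUC = 91.3 mg/L·h

Trapezoidal AUC_0→7:
  [0→2]: (0.00+14.78)/2 × 2 = 14.78
  [2→5]: (14.78+8.60)/2 × 3 = 35.07
  [5→7]: (8.60+5.68)/2 × 2 = 14.28
  Sum = 64.13 mg/L·h
k_e = ln2 / t½ = 0.693147 / 3.32 = 0.2088 h^-1
Extrapolated tail: C_last / k_e = 5.68 / 0.2088 = 27.203
AUC_0→∞ = 64.13 + 27.203 = 91.333 mg/L·h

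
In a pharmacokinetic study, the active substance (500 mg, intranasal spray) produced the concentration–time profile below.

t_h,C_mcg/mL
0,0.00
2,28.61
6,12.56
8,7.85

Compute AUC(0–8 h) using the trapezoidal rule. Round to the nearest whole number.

Trapezoidal AUC_0→8:
  [0→2]: (0.00+28.61)/2 × 2 = 28.61
  [2→6]: (28.61+12.56)/2 × 4 = 82.34
  [6→8]: (12.56+7.85)/2 × 2 = 20.41
  Sum = 131.36 mcg/mL·h

AUC = 131 mcg/mL·h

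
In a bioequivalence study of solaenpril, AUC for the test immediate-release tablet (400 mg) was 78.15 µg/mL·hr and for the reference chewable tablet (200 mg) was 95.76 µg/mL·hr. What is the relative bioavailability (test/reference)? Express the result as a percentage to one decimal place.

F_rel = (AUC_test/D_test) / (AUC_ref/D_ref)
      = (78.15/400) / (95.76/200)
      = 0.195375 / 0.4788 = 0.4081 = 40.81%

F_rel = 40.8%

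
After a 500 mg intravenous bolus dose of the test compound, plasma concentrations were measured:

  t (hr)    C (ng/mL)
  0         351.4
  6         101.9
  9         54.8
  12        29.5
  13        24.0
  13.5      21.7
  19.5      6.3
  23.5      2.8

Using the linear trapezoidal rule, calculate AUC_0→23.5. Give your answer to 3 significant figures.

AUC = 1860 ng/mL·hr

Trapezoidal AUC_0→23.5:
  [0→6]: (351.4+101.9)/2 × 6 = 1359.9
  [6→9]: (101.9+54.8)/2 × 3 = 235.05
  [9→12]: (54.8+29.5)/2 × 3 = 126.45
  [12→13]: (29.5+24.0)/2 × 1 = 26.75
  [13→13.5]: (24.0+21.7)/2 × 0.5 = 11.425
  [13.5→19.5]: (21.7+6.3)/2 × 6 = 84.0
  [19.5→23.5]: (6.3+2.8)/2 × 4 = 18.2
  Sum = 1861.775 ng/mL·hr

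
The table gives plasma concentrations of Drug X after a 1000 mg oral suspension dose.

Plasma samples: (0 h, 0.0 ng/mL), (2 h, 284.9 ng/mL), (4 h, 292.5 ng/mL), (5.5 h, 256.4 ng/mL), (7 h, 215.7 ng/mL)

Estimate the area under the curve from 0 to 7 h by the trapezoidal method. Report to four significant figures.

Trapezoidal AUC_0→7:
  [0→2]: (0.0+284.9)/2 × 2 = 284.9
  [2→4]: (284.9+292.5)/2 × 2 = 577.4
  [4→5.5]: (292.5+256.4)/2 × 1.5 = 411.675
  [5.5→7]: (256.4+215.7)/2 × 1.5 = 354.075
  Sum = 1628.05 ng/mL·h

AUC = 1628 ng/mL·h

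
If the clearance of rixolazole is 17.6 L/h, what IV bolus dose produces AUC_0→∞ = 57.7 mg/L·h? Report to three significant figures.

Dose = 1020 mg

Dose_iv = CL × AUC_0→∞
     = 17.6 × 57.7 = 1015.52 mg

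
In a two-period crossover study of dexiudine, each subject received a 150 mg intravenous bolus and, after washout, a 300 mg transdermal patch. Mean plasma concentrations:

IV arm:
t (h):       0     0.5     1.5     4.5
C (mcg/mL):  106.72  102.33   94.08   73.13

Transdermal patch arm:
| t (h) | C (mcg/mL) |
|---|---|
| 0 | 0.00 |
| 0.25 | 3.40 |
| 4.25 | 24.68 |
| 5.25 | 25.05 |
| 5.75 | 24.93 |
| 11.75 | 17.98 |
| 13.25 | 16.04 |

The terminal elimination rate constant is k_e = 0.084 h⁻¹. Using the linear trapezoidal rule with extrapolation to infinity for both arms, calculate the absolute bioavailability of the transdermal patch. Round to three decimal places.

Trapezoidal AUC_0→4.5 (IV):
  [0→0.5]: (106.72+102.33)/2 × 0.5 = 52.2625
  [0.5→1.5]: (102.33+94.08)/2 × 1 = 98.205
  [1.5→4.5]: (94.08+73.13)/2 × 3 = 250.815
  Sum = 401.2825 mcg/mL·h
IV tail: 73.13/0.084 = 870.595; AUC_iv,0→∞ = 401.2825 + 870.595 = 1271.8775 mcg/mL·h
Trapezoidal AUC_0→13.25 (transdermal patch):
  [0→0.25]: (0.00+3.40)/2 × 0.25 = 0.425
  [0.25→4.25]: (3.40+24.68)/2 × 4 = 56.16
  [4.25→5.25]: (24.68+25.05)/2 × 1 = 24.865
  [5.25→5.75]: (25.05+24.93)/2 × 0.5 = 12.495
  [5.75→11.75]: (24.93+17.98)/2 × 6 = 128.73
  [11.75→13.25]: (17.98+16.04)/2 × 1.5 = 25.515
  Sum = 248.19 mcg/mL·h
transdermal patch tail: 16.04/0.084 = 190.952; AUC_ev,0→∞ = 248.19 + 190.952 = 439.142 mcg/mL·h
F = (AUC_ev/D_ev)/(AUC_iv/D_iv) = (439.142/300)/(1271.8775/150) = 1.46381/8.47918 = 0.1726

F = 0.173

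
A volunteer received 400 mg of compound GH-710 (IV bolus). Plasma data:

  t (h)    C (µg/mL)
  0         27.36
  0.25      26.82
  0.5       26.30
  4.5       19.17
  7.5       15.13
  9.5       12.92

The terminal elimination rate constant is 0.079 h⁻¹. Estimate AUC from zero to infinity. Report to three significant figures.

AUC = 347 µg/mL·h

Trapezoidal AUC_0→9.5:
  [0→0.25]: (27.36+26.82)/2 × 0.25 = 6.7725
  [0.25→0.5]: (26.82+26.30)/2 × 0.25 = 6.64
  [0.5→4.5]: (26.30+19.17)/2 × 4 = 90.94
  [4.5→7.5]: (19.17+15.13)/2 × 3 = 51.45
  [7.5→9.5]: (15.13+12.92)/2 × 2 = 28.05
  Sum = 183.8525 µg/mL·h
Extrapolated tail: C_last / k_e = 12.92 / 0.079 = 163.544
AUC_0→∞ = 183.8525 + 163.544 = 347.3965 µg/mL·h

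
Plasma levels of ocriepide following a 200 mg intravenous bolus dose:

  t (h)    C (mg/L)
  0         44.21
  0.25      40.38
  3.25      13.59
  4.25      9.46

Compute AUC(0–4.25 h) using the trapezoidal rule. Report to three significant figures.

AUC = 103 mg/L·h

Trapezoidal AUC_0→4.25:
  [0→0.25]: (44.21+40.38)/2 × 0.25 = 10.57375
  [0.25→3.25]: (40.38+13.59)/2 × 3 = 80.955
  [3.25→4.25]: (13.59+9.46)/2 × 1 = 11.525
  Sum = 103.05375 mg/L·h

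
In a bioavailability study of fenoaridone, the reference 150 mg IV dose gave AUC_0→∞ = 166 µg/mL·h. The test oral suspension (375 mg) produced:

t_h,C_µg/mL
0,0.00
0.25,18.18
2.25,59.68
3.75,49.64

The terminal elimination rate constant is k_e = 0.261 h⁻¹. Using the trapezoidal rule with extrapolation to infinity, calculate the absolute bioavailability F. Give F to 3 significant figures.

F = 0.849

Trapezoidal AUC_0→3.75 (oral suspension):
  [0→0.25]: (0.00+18.18)/2 × 0.25 = 2.2725
  [0.25→2.25]: (18.18+59.68)/2 × 2 = 77.86
  [2.25→3.75]: (59.68+49.64)/2 × 1.5 = 81.99
  Sum = 162.1225 µg/mL·h
Tail: C_last/k_e = 49.64/0.261 = 190.192
AUC_0→∞ (oral suspension) = 162.1225 + 190.192 = 352.3145 µg/mL·h
F = (AUC_ev/D_ev)/(AUC_iv/D_iv) = (352.3145/375)/(166/150) = 0.939505/1.10667 = 0.8489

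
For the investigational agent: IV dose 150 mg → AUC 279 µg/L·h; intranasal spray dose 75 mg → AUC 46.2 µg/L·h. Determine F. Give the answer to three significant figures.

F = (AUC_ev / D_ev) / (AUC_iv / D_iv)
  = (46.2/75) / (279/150)
  = 0.616 / 1.86 = 0.3312

F = 0.331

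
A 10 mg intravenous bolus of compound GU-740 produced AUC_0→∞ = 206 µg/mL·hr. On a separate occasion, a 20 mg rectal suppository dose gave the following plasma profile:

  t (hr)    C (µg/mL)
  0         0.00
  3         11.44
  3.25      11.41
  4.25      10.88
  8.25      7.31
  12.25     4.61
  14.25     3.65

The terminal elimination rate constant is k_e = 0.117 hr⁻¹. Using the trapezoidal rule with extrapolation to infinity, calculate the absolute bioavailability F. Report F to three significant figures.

F = 0.318

Trapezoidal AUC_0→14.25 (rectal suppository):
  [0→3]: (0.00+11.44)/2 × 3 = 17.16
  [3→3.25]: (11.44+11.41)/2 × 0.25 = 2.85625
  [3.25→4.25]: (11.41+10.88)/2 × 1 = 11.145
  [4.25→8.25]: (10.88+7.31)/2 × 4 = 36.38
  [8.25→12.25]: (7.31+4.61)/2 × 4 = 23.84
  [12.25→14.25]: (4.61+3.65)/2 × 2 = 8.26
  Sum = 99.64125 µg/mL·hr
Tail: C_last/k_e = 3.65/0.117 = 31.197
AUC_0→∞ (rectal suppository) = 99.64125 + 31.197 = 130.83825 µg/mL·hr
F = (AUC_ev/D_ev)/(AUC_iv/D_iv) = (130.83825/20)/(206/10) = 6.5419125/20.6 = 0.3176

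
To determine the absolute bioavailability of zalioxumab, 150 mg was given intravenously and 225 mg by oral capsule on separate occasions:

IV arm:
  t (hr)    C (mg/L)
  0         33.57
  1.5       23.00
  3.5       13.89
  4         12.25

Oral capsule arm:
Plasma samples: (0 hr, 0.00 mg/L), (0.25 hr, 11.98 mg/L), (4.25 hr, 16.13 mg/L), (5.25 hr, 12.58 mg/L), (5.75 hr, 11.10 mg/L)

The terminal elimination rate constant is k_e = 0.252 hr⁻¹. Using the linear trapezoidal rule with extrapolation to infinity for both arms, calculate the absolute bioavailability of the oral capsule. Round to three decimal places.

Trapezoidal AUC_0→4 (IV):
  [0→1.5]: (33.57+23.00)/2 × 1.5 = 42.4275
  [1.5→3.5]: (23.00+13.89)/2 × 2 = 36.89
  [3.5→4]: (13.89+12.25)/2 × 0.5 = 6.535
  Sum = 85.8525 mg/L·hr
IV tail: 12.25/0.252 = 48.611; AUC_iv,0→∞ = 85.8525 + 48.611 = 134.4635 mg/L·hr
Trapezoidal AUC_0→5.75 (oral capsule):
  [0→0.25]: (0.00+11.98)/2 × 0.25 = 1.4975
  [0.25→4.25]: (11.98+16.13)/2 × 4 = 56.22
  [4.25→5.25]: (16.13+12.58)/2 × 1 = 14.355
  [5.25→5.75]: (12.58+11.10)/2 × 0.5 = 5.92
  Sum = 77.9925 mg/L·hr
oral capsule tail: 11.10/0.252 = 44.048; AUC_ev,0→∞ = 77.9925 + 44.048 = 122.0405 mg/L·hr
F = (AUC_ev/D_ev)/(AUC_iv/D_iv) = (122.0405/225)/(134.4635/150) = 0.542402/0.896423 = 0.6051

F = 0.605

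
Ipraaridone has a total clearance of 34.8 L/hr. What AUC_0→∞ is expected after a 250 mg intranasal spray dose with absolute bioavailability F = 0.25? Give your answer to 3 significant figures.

AUC_0→∞ = F × Dose / CL
        = 0.25 × 250 / 34.8 = 1.79598 mg/L·hr

AUC = 1.80 mg/L·hr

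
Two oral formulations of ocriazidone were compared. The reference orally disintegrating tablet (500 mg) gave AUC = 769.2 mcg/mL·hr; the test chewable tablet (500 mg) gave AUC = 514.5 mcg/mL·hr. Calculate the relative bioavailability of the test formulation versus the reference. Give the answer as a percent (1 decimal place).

F_rel = 66.9%

F_rel = (AUC_test/D_test) / (AUC_ref/D_ref)
      = (514.5/500) / (769.2/500)
      = 1.029 / 1.5384 = 0.6689 = 66.89%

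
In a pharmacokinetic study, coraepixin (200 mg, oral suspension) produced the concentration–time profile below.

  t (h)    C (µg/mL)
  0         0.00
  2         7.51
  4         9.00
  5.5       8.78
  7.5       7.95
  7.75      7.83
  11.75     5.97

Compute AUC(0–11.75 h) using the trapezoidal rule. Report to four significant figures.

Trapezoidal AUC_0→11.75:
  [0→2]: (0.00+7.51)/2 × 2 = 7.51
  [2→4]: (7.51+9.00)/2 × 2 = 16.51
  [4→5.5]: (9.00+8.78)/2 × 1.5 = 13.335
  [5.5→7.5]: (8.78+7.95)/2 × 2 = 16.73
  [7.5→7.75]: (7.95+7.83)/2 × 0.25 = 1.9725
  [7.75→11.75]: (7.83+5.97)/2 × 4 = 27.6
  Sum = 83.6575 µg/mL·h

AUC = 83.66 µg/mL·h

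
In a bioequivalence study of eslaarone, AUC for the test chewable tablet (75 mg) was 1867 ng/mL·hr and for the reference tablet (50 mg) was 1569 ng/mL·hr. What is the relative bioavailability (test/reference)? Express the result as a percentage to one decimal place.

F_rel = 79.3%

F_rel = (AUC_test/D_test) / (AUC_ref/D_ref)
      = (1867/75) / (1569/50)
      = 24.8933 / 31.38 = 0.7933 = 79.33%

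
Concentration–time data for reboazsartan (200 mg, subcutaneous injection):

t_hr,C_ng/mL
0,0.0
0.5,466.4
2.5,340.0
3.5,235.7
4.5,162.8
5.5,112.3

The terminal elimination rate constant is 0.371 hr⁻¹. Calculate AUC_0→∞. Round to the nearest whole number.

Trapezoidal AUC_0→5.5:
  [0→0.5]: (0.0+466.4)/2 × 0.5 = 116.6
  [0.5→2.5]: (466.4+340.0)/2 × 2 = 806.4
  [2.5→3.5]: (340.0+235.7)/2 × 1 = 287.85
  [3.5→4.5]: (235.7+162.8)/2 × 1 = 199.25
  [4.5→5.5]: (162.8+112.3)/2 × 1 = 137.55
  Sum = 1547.65 ng/mL·hr
Extrapolated tail: C_last / k_e = 112.3 / 0.371 = 302.695
AUC_0→∞ = 1547.65 + 302.695 = 1850.345 ng/mL·hr

AUC = 1850 ng/mL·hr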